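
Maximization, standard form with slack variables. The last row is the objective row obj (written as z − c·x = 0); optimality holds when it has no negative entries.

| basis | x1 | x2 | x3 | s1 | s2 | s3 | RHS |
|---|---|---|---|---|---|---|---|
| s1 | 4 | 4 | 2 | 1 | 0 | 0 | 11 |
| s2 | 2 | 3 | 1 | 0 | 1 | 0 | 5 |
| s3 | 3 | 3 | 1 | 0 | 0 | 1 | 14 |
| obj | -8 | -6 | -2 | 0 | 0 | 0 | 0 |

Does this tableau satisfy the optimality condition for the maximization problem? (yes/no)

The obj-row has a negative entry -8 in column x1, so it is not optimal.

no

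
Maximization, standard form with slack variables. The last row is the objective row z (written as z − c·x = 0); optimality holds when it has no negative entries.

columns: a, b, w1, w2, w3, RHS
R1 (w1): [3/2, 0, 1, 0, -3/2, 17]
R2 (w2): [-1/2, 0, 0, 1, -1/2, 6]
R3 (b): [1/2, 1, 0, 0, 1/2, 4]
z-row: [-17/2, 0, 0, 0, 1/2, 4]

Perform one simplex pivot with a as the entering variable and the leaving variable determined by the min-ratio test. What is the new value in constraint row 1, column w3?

Ratio test on column a — row 1: 17/(3/2) = 34/3; row 2: entry -1/2 ≤ 0; row 3: 4/(1/2) = 8. Minimum is 8 at row 3 (b leaves); pivot element 1/2.
Divide row 3 by 1/2; eliminate column a from the other rows.
Row 1 update in column w3: -3/2 − (3/2)·1 = -3.

-3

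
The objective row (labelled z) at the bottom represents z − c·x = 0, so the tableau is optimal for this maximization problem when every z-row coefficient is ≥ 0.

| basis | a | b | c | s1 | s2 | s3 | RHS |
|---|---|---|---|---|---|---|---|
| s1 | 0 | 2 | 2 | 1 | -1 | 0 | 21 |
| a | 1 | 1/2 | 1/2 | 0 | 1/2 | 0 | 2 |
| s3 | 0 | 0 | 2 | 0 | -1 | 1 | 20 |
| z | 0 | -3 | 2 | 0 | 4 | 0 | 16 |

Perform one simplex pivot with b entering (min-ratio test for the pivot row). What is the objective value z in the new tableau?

Ratio test on column b — row 1: 21/2 = 21/2; row 2: 2/(1/2) = 4; row 3: entry 0 ≤ 0. Minimum is 4 at row 2 (a leaves); pivot element 1/2.
Pivot on row 2; the z-row RHS becomes 16 − (-3)·4 = 28.

28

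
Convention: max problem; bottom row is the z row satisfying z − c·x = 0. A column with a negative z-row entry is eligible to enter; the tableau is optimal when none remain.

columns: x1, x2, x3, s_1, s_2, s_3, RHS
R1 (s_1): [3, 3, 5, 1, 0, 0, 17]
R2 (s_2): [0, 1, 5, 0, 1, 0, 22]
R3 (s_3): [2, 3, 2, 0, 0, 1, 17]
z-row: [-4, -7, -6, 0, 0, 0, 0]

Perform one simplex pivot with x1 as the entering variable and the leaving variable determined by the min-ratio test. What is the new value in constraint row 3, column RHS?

Ratio test on column x1 — row 1: 17/3 = 17/3; row 2: entry 0 ≤ 0; row 3: 17/2 = 17/2. Minimum is 17/3 at row 1 (s_1 leaves); pivot element 3.
Divide row 1 by 3; eliminate column x1 from the other rows.
Row 3 update in column RHS: 17 − 2·(17/3) = 17/3.

17/3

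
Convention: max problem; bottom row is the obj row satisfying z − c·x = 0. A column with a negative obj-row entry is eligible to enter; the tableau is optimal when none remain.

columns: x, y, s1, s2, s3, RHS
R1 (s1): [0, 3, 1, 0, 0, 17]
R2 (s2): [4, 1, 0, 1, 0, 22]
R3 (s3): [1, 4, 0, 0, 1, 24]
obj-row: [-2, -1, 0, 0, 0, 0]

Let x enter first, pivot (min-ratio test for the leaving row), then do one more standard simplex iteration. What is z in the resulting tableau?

202/15

Ratio test on column x — row 1: entry 0 ≤ 0; row 2: 22/4 = 11/2; row 3: 24/1 = 24. Minimum is 11/2 at row 2 (s2 leaves); pivot element 4.
Pivot on row 2; the obj-row RHS becomes 0 − (-2)·(11/2) = 11.
Next entering variable (most negative obj-row entry -1/2): y.
Ratio test on column y — row 1: 17/3 = 17/3; row 2: (11/2)/(1/4) = 22; row 3: (37/2)/(15/4) = 74/15. Minimum is 74/15 at row 3 (s3 leaves); pivot element 15/4.
After the second pivot the obj-row RHS is 11 − (-1/2)·(74/15) = 202/15.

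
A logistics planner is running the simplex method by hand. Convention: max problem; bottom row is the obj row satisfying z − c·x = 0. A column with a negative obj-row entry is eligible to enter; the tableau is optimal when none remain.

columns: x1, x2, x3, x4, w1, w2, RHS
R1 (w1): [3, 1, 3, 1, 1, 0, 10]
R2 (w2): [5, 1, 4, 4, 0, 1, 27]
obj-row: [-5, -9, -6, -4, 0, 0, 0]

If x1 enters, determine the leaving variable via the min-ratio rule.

w1

Column x1 entries and ratios — w1: 10/3 = 10/3; w2: 27/5 = 27/5.
Smallest ratio is 10/3 in the row of w1, so w1 leaves.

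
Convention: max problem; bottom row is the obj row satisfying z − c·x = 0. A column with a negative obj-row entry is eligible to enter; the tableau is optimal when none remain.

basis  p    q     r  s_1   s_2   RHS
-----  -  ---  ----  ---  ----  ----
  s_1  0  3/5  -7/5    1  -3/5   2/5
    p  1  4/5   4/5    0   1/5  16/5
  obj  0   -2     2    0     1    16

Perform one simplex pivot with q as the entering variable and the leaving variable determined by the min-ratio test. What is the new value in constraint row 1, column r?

Ratio test on column q — row 1: (2/5)/(3/5) = 2/3; row 2: (16/5)/(4/5) = 4. Minimum is 2/3 at row 1 (s_1 leaves); pivot element 3/5.
Divide row 1 by 3/5; eliminate column q from the other rows.
In the new row 1, the r entry is the old entry divided by the pivot: (-7/5)/(3/5) = -7/3.

-7/3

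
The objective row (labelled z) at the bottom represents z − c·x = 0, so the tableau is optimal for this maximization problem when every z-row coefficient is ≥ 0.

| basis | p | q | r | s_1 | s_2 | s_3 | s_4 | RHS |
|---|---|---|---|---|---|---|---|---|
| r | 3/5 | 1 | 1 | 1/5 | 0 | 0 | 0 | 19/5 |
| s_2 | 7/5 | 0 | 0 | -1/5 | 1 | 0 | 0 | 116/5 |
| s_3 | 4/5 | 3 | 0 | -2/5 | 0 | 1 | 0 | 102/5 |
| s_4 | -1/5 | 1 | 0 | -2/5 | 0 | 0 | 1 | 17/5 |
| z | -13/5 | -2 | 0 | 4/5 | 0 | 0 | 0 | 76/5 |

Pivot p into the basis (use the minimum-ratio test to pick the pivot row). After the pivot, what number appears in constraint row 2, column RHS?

Ratio test on column p — row 1: (19/5)/(3/5) = 19/3; row 2: (116/5)/(7/5) = 116/7; row 3: (102/5)/(4/5) = 51/2; row 4: entry -1/5 ≤ 0. Minimum is 19/3 at row 1 (r leaves); pivot element 3/5.
Divide row 1 by 3/5; eliminate column p from the other rows.
Row 2 update in column RHS: 116/5 − (7/5)·(19/3) = 43/3.

43/3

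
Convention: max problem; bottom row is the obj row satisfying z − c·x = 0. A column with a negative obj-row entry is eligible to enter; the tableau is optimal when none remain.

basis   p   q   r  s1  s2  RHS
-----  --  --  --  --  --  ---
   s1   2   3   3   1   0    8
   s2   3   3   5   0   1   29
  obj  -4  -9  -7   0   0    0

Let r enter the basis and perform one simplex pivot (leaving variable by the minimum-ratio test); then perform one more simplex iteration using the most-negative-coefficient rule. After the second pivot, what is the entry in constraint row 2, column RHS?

Ratio test on column r — row 1: 8/3 = 8/3; row 2: 29/5 = 29/5. Minimum is 8/3 at row 1 (s1 leaves); pivot element 3.
Divide row 1 by 3; eliminate column r from the other rows.
Second iteration: most negative obj-row entry is -2 in column q, so q enters.
Ratio test on column q — row 1: (8/3)/1 = 8/3; row 2: entry -2 ≤ 0. Minimum is 8/3 at row 1 (r leaves); pivot element 1.
Divide row 1 by 1; eliminate column q from the other rows.
After both pivots, the entry at constraint row 2, column RHS is 21.

21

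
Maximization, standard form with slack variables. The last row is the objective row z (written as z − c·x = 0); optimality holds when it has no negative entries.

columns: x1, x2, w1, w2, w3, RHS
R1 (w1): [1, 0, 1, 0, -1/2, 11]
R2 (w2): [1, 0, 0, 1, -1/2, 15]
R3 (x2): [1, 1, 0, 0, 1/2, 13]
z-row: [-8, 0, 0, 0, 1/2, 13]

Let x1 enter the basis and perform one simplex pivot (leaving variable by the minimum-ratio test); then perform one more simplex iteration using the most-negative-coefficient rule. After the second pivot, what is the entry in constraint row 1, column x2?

1/2

Ratio test on column x1 — row 1: 11/1 = 11; row 2: 15/1 = 15; row 3: 13/1 = 13. Minimum is 11 at row 1 (w1 leaves); pivot element 1.
Divide row 1 by 1; eliminate column x1 from the other rows.
Second iteration: most negative z-row entry is -7/2 in column w3, so w3 enters.
Ratio test on column w3 — row 1: entry -1/2 ≤ 0; row 2: entry 0 ≤ 0; row 3: 2/1 = 2. Minimum is 2 at row 3 (x2 leaves); pivot element 1.
Divide row 3 by 1; eliminate column w3 from the other rows.
After both pivots, the entry at constraint row 1, column x2 is 1/2.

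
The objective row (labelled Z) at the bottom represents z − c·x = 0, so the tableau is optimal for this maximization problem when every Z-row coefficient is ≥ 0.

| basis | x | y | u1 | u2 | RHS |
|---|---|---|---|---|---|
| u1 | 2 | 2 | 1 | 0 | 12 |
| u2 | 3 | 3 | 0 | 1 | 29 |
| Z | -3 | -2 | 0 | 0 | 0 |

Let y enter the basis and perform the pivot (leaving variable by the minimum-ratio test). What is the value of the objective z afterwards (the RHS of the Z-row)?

Ratio test on column y — row 1: 12/2 = 6; row 2: 29/3 = 29/3. Minimum is 6 at row 1 (u1 leaves); pivot element 2.
Pivot on row 1; the Z-row RHS becomes 0 − (-2)·6 = 12.

12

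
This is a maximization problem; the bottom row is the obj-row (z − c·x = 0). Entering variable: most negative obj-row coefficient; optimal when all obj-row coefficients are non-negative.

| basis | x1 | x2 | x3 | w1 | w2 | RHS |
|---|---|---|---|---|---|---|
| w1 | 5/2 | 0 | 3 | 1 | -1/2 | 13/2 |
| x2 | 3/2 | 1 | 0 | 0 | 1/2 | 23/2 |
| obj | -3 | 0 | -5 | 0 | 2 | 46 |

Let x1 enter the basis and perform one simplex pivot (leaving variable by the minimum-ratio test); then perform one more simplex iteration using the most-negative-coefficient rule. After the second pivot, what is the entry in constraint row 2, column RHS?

23/2

Ratio test on column x1 — row 1: (13/2)/(5/2) = 13/5; row 2: (23/2)/(3/2) = 23/3. Minimum is 13/5 at row 1 (w1 leaves); pivot element 5/2.
Divide row 1 by 5/2; eliminate column x1 from the other rows.
Second iteration: most negative obj-row entry is -7/5 in column x3, so x3 enters.
Ratio test on column x3 — row 1: (13/5)/(6/5) = 13/6; row 2: entry -9/5 ≤ 0. Minimum is 13/6 at row 1 (x1 leaves); pivot element 6/5.
Divide row 1 by 6/5; eliminate column x3 from the other rows.
After both pivots, the entry at constraint row 2, column RHS is 23/2.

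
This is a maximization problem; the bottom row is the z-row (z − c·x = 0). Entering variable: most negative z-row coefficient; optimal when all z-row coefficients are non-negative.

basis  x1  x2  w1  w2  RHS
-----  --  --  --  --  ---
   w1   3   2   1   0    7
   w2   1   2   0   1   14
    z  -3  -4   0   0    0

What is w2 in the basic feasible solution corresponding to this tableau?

14

w2 is basic (row 2); its value is the RHS of that row, 14.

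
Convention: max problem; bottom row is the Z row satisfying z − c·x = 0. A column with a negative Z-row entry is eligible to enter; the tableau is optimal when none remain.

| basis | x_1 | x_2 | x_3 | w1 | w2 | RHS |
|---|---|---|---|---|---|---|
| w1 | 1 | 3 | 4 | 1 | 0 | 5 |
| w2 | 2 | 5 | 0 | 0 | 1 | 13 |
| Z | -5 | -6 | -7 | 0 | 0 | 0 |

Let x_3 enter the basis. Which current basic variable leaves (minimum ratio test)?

Column x_3 entries and ratios — w1: 5/4 = 5/4; w2: 0 ≤ 0, skip.
Smallest ratio is 5/4 in the row of w1, so w1 leaves.

w1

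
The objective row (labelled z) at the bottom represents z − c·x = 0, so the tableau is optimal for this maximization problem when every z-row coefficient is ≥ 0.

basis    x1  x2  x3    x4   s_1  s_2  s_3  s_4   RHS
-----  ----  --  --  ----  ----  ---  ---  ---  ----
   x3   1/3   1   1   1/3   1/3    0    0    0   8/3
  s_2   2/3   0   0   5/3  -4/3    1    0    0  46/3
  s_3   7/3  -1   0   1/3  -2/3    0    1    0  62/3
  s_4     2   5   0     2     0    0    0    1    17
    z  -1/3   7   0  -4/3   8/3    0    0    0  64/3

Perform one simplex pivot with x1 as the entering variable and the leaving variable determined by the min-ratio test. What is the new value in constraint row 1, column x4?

1

Ratio test on column x1 — row 1: (8/3)/(1/3) = 8; row 2: (46/3)/(2/3) = 23; row 3: (62/3)/(7/3) = 62/7; row 4: 17/2 = 17/2. Minimum is 8 at row 1 (x3 leaves); pivot element 1/3.
Divide row 1 by 1/3; eliminate column x1 from the other rows.
In the new row 1, the x4 entry is the old entry divided by the pivot: (1/3)/(1/3) = 1.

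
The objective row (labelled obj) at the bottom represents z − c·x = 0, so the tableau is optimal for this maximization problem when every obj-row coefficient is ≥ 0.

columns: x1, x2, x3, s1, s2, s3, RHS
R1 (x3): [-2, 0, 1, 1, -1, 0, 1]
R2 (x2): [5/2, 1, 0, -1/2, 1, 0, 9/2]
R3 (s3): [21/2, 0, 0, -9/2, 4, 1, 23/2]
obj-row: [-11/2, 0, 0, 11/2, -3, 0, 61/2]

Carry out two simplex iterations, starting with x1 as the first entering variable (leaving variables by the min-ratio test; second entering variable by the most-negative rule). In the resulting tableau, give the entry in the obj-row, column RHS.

Ratio test on column x1 — row 1: entry -2 ≤ 0; row 2: (9/2)/(5/2) = 9/5; row 3: (23/2)/(21/2) = 23/21. Minimum is 23/21 at row 3 (s3 leaves); pivot element 21/2.
Divide row 3 by 21/2; eliminate column x1 from the other rows.
Second iteration: most negative obj-row entry is -19/21 in column s2, so s2 enters.
Ratio test on column s2 — row 1: entry -5/21 ≤ 0; row 2: (37/21)/(1/21) = 37; row 3: (23/21)/(8/21) = 23/8. Minimum is 23/8 at row 3 (x1 leaves); pivot element 8/21.
Divide row 3 by 8/21; eliminate column s2 from the other rows.
After both pivots, the entry at the obj-row, column RHS is 313/8.

313/8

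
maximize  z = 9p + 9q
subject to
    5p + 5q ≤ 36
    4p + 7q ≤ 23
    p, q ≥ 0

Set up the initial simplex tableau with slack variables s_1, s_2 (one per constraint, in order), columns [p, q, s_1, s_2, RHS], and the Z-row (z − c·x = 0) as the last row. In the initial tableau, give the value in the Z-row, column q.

The Z-row carries the negated objective coefficients: the q entry is -9.

-9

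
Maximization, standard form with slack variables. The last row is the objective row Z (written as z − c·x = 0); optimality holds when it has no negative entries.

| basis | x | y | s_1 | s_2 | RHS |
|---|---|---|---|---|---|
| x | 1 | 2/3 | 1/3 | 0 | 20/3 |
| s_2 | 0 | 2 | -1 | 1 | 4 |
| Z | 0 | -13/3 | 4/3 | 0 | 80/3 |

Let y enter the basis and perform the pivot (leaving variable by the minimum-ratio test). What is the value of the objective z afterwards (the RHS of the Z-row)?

106/3

Ratio test on column y — row 1: (20/3)/(2/3) = 10; row 2: 4/2 = 2. Minimum is 2 at row 2 (s_2 leaves); pivot element 2.
Pivot on row 2; the Z-row RHS becomes 80/3 − (-13/3)·2 = 106/3.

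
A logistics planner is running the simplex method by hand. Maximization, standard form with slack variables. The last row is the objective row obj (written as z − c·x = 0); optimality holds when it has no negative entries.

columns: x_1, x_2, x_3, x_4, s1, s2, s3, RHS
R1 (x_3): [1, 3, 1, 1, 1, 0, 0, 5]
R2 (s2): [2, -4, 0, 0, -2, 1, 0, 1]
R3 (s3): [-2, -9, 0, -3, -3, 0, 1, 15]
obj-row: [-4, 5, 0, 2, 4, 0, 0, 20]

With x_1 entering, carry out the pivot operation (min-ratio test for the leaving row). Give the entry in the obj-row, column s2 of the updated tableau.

2

Ratio test on column x_1 — row 1: 5/1 = 5; row 2: 1/2 = 1/2; row 3: entry -2 ≤ 0. Minimum is 1/2 at row 2 (s2 leaves); pivot element 2.
Divide row 2 by 2; eliminate column x_1 from the other rows.
obj-row update in column s2: 0 − (-4)·(1/2) = 2.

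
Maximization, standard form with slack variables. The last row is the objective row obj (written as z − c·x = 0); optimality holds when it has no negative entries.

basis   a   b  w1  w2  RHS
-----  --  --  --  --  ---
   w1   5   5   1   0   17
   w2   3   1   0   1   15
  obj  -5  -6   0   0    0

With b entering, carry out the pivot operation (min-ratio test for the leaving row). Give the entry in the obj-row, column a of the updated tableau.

Ratio test on column b — row 1: 17/5 = 17/5; row 2: 15/1 = 15. Minimum is 17/5 at row 1 (w1 leaves); pivot element 5.
Divide row 1 by 5; eliminate column b from the other rows.
obj-row update in column a: -5 − (-6)·1 = 1.

1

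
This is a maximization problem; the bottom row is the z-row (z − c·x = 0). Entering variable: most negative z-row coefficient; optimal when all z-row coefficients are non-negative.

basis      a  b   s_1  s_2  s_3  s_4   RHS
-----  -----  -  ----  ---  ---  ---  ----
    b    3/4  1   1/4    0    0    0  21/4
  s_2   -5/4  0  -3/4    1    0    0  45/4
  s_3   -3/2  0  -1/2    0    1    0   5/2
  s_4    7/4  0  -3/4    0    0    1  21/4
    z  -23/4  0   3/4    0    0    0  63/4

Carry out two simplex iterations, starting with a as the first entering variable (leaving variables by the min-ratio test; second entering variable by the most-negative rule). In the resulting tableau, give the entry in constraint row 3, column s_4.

Ratio test on column a — row 1: (21/4)/(3/4) = 7; row 2: entry -5/4 ≤ 0; row 3: entry -3/2 ≤ 0; row 4: (21/4)/(7/4) = 3. Minimum is 3 at row 4 (s_4 leaves); pivot element 7/4.
Divide row 4 by 7/4; eliminate column a from the other rows.
Second iteration: most negative z-row entry is -12/7 in column s_1, so s_1 enters.
Ratio test on column s_1 — row 1: 3/(4/7) = 21/4; row 2: entry -9/7 ≤ 0; row 3: entry -8/7 ≤ 0; row 4: entry -3/7 ≤ 0. Minimum is 21/4 at row 1 (b leaves); pivot element 4/7.
Divide row 1 by 4/7; eliminate column s_1 from the other rows.
After both pivots, the entry at constraint row 3, column s_4 is 0.

0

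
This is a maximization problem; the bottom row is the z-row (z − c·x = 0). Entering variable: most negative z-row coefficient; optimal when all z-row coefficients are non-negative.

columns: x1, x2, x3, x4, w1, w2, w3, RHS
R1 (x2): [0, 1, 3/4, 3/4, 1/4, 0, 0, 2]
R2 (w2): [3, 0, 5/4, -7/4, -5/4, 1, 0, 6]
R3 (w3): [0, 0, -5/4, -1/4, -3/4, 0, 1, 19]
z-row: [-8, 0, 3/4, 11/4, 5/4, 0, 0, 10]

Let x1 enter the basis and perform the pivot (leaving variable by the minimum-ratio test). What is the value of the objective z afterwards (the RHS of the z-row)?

Ratio test on column x1 — row 1: entry 0 ≤ 0; row 2: 6/3 = 2; row 3: entry 0 ≤ 0. Minimum is 2 at row 2 (w2 leaves); pivot element 3.
Pivot on row 2; the z-row RHS becomes 10 − (-8)·2 = 26.

26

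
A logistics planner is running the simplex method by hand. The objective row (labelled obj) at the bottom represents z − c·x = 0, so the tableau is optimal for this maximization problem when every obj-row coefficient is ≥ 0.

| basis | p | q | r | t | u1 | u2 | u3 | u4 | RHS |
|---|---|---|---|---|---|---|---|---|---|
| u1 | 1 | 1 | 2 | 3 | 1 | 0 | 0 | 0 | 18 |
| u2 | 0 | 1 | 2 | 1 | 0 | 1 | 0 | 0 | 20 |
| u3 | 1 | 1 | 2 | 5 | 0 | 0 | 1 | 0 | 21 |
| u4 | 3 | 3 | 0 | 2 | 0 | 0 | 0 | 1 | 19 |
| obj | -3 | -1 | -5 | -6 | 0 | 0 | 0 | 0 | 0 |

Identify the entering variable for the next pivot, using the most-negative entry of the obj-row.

t

Negative obj-row entries: p: -3, q: -1, r: -5, t: -6.
The most negative is -6 in column t, so t enters.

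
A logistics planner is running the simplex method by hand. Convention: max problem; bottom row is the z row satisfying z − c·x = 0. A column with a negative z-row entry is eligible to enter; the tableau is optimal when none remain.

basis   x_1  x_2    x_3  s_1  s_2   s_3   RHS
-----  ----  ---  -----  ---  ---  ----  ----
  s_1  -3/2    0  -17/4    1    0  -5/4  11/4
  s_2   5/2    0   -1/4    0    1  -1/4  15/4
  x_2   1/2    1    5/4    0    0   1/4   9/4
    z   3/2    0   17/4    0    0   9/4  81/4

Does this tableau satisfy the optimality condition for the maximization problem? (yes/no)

yes

Every z-row coefficient is ≥ 0, so the tableau is optimal.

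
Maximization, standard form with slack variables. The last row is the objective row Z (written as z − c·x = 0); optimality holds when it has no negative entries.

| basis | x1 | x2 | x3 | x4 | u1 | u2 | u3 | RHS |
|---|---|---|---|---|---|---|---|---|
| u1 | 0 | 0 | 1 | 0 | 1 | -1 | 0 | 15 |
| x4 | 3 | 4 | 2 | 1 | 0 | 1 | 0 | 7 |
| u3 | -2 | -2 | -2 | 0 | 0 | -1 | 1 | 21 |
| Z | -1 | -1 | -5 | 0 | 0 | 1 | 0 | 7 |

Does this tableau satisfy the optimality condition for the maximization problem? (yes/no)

The Z-row has a negative entry -5 in column x3, so it is not optimal.

no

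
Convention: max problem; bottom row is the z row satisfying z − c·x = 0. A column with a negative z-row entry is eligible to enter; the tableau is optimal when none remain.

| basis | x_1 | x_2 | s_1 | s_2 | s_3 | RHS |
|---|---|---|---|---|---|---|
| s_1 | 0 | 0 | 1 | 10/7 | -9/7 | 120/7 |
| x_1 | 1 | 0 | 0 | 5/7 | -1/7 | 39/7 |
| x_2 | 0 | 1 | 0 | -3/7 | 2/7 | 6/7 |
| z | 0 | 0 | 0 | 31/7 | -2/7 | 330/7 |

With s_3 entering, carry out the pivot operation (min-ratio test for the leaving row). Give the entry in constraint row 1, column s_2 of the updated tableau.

Ratio test on column s_3 — row 1: entry -9/7 ≤ 0; row 2: entry -1/7 ≤ 0; row 3: (6/7)/(2/7) = 3. Minimum is 3 at row 3 (x_2 leaves); pivot element 2/7.
Divide row 3 by 2/7; eliminate column s_3 from the other rows.
Row 1 update in column s_2: 10/7 − (-9/7)·(-3/2) = -1/2.

-1/2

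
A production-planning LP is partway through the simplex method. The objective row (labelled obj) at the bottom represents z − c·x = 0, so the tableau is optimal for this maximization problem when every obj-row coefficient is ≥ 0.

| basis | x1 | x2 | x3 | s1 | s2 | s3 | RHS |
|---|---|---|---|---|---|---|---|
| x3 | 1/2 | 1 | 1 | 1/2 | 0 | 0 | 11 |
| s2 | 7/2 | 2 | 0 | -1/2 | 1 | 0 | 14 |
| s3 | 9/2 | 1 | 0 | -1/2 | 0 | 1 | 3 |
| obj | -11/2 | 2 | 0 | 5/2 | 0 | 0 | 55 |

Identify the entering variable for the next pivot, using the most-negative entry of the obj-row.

Negative obj-row entries: x1: -11/2.
The most negative is -11/2 in column x1, so x1 enters.

x1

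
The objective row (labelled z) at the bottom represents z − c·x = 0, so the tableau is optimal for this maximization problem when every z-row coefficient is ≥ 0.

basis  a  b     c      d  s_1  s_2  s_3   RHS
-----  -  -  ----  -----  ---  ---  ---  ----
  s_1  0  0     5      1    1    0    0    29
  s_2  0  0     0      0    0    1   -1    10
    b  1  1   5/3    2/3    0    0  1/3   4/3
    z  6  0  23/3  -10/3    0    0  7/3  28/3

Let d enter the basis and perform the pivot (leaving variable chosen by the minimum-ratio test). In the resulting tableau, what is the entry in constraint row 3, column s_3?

Ratio test on column d — row 1: 29/1 = 29; row 2: entry 0 ≤ 0; row 3: (4/3)/(2/3) = 2. Minimum is 2 at row 3 (b leaves); pivot element 2/3.
Divide row 3 by 2/3; eliminate column d from the other rows.
In the new row 3, the s_3 entry is the old entry divided by the pivot: (1/3)/(2/3) = 1/2.

1/2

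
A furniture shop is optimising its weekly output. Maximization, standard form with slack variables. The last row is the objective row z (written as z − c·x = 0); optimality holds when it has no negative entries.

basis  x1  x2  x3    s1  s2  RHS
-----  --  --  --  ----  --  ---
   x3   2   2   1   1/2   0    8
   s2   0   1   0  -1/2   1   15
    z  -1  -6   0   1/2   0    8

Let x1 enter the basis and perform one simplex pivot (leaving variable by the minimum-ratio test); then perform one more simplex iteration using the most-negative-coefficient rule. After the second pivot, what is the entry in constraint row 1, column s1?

Ratio test on column x1 — row 1: 8/2 = 4; row 2: entry 0 ≤ 0. Minimum is 4 at row 1 (x3 leaves); pivot element 2.
Divide row 1 by 2; eliminate column x1 from the other rows.
Second iteration: most negative z-row entry is -5 in column x2, so x2 enters.
Ratio test on column x2 — row 1: 4/1 = 4; row 2: 15/1 = 15. Minimum is 4 at row 1 (x1 leaves); pivot element 1.
Divide row 1 by 1; eliminate column x2 from the other rows.
After both pivots, the entry at constraint row 1, column s1 is 1/4.

1/4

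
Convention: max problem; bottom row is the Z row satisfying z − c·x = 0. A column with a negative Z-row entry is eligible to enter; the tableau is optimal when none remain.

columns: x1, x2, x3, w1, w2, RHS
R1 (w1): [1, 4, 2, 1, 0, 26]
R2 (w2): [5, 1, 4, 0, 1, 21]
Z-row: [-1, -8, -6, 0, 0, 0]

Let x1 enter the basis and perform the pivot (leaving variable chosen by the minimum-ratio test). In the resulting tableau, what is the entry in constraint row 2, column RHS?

Ratio test on column x1 — row 1: 26/1 = 26; row 2: 21/5 = 21/5. Minimum is 21/5 at row 2 (w2 leaves); pivot element 5.
Divide row 2 by 5; eliminate column x1 from the other rows.
In the new row 2, the RHS entry is the old entry divided by the pivot: 21/5 = 21/5.

21/5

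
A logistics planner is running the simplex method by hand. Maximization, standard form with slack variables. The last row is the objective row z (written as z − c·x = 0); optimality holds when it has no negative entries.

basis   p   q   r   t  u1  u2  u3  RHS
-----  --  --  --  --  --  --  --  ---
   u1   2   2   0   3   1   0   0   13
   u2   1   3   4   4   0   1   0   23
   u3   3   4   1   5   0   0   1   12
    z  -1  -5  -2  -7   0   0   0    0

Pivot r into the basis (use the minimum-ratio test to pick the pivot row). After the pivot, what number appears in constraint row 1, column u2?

Ratio test on column r — row 1: entry 0 ≤ 0; row 2: 23/4 = 23/4; row 3: 12/1 = 12. Minimum is 23/4 at row 2 (u2 leaves); pivot element 4.
Divide row 2 by 4; eliminate column r from the other rows.
Row 1 update in column u2: 0 − 0·(1/4) = 0.

0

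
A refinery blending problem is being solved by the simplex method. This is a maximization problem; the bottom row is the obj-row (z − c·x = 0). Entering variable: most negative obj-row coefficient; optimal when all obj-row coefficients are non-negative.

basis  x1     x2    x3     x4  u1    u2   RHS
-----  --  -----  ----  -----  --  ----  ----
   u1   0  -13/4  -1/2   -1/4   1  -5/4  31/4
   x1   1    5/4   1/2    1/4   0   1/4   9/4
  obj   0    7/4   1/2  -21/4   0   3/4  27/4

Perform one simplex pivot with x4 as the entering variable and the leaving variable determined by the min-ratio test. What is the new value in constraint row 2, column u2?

Ratio test on column x4 — row 1: entry -1/4 ≤ 0; row 2: (9/4)/(1/4) = 9. Minimum is 9 at row 2 (x1 leaves); pivot element 1/4.
Divide row 2 by 1/4; eliminate column x4 from the other rows.
In the new row 2, the u2 entry is the old entry divided by the pivot: (1/4)/(1/4) = 1.

1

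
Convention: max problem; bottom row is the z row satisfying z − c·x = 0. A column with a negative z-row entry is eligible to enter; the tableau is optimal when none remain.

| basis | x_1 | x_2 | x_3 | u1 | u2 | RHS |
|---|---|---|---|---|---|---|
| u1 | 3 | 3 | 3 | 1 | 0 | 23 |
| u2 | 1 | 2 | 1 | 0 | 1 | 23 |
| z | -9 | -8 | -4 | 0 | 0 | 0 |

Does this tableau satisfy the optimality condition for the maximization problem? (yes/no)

The z-row has a negative entry -9 in column x_1, so it is not optimal.

no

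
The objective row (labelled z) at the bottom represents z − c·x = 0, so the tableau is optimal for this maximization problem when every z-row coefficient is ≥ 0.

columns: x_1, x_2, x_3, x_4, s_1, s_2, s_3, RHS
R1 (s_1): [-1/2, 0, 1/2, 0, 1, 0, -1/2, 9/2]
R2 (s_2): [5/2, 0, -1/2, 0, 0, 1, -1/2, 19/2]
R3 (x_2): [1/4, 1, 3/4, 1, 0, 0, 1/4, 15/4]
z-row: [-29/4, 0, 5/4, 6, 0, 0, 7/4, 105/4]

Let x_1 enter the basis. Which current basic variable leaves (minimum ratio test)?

s_2

Column x_1 entries and ratios — s_1: -1/2 ≤ 0, skip; s_2: (19/2)/(5/2) = 19/5; x_2: (15/4)/(1/4) = 15.
Smallest ratio is 19/5 in the row of s_2, so s_2 leaves.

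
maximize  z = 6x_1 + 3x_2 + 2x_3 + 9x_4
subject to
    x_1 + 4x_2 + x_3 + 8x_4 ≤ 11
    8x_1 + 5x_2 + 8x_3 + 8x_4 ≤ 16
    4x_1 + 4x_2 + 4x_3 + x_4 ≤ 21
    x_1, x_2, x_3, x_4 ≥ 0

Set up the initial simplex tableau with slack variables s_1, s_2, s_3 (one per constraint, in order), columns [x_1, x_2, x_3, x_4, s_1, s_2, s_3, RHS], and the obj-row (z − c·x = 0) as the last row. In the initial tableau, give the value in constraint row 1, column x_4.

Constraint 1 has coefficient 8 on x_4.

8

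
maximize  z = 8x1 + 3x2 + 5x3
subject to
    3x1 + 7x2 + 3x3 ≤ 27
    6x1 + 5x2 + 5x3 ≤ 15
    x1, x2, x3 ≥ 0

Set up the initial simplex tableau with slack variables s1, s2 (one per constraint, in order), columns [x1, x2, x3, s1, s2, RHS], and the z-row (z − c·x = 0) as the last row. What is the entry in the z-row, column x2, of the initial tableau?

The z-row carries the negated objective coefficients: the x2 entry is -3.

-3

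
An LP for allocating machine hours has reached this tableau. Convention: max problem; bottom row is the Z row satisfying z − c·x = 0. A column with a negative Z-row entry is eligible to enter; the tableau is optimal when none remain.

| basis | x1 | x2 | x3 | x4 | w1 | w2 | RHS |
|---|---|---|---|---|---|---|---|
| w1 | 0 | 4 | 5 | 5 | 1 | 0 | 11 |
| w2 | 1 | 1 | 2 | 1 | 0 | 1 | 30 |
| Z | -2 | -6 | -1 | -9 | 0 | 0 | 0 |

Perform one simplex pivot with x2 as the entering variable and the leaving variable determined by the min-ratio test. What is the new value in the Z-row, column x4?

Ratio test on column x2 — row 1: 11/4 = 11/4; row 2: 30/1 = 30. Minimum is 11/4 at row 1 (w1 leaves); pivot element 4.
Divide row 1 by 4; eliminate column x2 from the other rows.
Z-row update in column x4: -9 − (-6)·(5/4) = -3/2.

-3/2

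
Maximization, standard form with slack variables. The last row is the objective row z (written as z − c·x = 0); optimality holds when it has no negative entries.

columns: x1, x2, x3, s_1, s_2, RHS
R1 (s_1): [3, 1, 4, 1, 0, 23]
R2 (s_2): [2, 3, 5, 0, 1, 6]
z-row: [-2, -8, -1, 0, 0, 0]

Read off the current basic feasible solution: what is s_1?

s_1 is basic (row 1); its value is the RHS of that row, 23.

23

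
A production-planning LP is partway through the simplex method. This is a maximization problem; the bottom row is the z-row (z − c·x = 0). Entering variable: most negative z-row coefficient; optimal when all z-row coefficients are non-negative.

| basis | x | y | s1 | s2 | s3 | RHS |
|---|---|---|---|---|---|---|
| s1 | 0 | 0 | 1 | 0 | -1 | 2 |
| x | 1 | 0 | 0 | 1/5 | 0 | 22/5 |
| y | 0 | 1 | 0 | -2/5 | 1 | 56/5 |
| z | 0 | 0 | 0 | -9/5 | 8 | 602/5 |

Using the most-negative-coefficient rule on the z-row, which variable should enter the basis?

Negative z-row entries: s2: -9/5.
The most negative is -9/5 in column s2, so s2 enters.

s2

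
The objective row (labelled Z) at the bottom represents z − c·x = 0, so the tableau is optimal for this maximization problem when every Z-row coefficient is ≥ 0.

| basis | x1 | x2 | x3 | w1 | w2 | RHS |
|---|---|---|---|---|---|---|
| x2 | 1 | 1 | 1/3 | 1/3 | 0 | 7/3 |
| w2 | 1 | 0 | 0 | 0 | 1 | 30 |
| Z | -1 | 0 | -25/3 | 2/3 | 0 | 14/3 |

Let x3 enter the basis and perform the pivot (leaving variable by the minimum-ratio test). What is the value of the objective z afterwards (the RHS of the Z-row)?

Ratio test on column x3 — row 1: (7/3)/(1/3) = 7; row 2: entry 0 ≤ 0. Minimum is 7 at row 1 (x2 leaves); pivot element 1/3.
Pivot on row 1; the Z-row RHS becomes 14/3 − (-25/3)·7 = 63.

63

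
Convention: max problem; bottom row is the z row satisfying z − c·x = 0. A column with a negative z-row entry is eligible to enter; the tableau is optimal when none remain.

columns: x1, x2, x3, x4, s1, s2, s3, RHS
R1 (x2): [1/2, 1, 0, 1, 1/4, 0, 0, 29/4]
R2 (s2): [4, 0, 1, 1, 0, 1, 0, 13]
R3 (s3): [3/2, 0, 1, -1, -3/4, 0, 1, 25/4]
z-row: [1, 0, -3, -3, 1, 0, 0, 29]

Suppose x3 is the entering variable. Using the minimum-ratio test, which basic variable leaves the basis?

s3

Column x3 entries and ratios — x2: 0 ≤ 0, skip; s2: 13/1 = 13; s3: (25/4)/1 = 25/4.
Smallest ratio is 25/4 in the row of s3, so s3 leaves.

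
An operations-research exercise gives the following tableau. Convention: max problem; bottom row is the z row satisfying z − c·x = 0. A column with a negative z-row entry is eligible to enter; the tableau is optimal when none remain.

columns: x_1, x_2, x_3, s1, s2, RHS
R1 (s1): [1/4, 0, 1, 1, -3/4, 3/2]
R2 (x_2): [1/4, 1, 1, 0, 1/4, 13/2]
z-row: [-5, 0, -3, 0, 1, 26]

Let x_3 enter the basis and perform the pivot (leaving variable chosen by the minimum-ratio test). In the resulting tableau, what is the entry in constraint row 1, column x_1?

Ratio test on column x_3 — row 1: (3/2)/1 = 3/2; row 2: (13/2)/1 = 13/2. Minimum is 3/2 at row 1 (s1 leaves); pivot element 1.
Divide row 1 by 1; eliminate column x_3 from the other rows.
In the new row 1, the x_1 entry is the old entry divided by the pivot: (1/4)/1 = 1/4.

1/4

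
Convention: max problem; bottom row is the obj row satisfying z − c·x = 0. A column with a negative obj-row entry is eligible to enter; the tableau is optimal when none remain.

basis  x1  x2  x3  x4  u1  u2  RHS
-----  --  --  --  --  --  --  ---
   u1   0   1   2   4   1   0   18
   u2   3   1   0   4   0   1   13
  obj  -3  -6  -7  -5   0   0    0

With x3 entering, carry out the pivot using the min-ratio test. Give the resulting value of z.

63

Ratio test on column x3 — row 1: 18/2 = 9; row 2: entry 0 ≤ 0. Minimum is 9 at row 1 (u1 leaves); pivot element 2.
Pivot on row 1; the obj-row RHS becomes 0 − (-7)·9 = 63.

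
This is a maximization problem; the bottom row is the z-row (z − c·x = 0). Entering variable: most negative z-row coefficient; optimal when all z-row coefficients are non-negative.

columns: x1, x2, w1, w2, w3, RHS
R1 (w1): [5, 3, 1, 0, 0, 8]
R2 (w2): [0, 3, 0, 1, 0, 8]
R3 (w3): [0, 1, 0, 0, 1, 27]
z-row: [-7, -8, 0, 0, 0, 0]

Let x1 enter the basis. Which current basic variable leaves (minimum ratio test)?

w1

Column x1 entries and ratios — w1: 8/5 = 8/5; w2: 0 ≤ 0, skip; w3: 0 ≤ 0, skip.
Smallest ratio is 8/5 in the row of w1, so w1 leaves.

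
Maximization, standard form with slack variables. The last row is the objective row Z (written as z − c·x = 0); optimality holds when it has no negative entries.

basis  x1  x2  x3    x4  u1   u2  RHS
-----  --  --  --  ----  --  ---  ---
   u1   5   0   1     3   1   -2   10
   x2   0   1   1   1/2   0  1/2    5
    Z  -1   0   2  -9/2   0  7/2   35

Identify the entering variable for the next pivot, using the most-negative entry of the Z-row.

Negative Z-row entries: x1: -1, x4: -9/2.
The most negative is -9/2 in column x4, so x4 enters.

x4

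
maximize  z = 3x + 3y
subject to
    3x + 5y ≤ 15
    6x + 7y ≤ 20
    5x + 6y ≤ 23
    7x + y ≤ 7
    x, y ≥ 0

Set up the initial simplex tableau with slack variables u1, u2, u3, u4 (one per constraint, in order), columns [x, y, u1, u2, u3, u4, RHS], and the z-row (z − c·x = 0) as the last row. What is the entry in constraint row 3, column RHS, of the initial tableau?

The RHS of constraint 3 is b_3 = 23.

23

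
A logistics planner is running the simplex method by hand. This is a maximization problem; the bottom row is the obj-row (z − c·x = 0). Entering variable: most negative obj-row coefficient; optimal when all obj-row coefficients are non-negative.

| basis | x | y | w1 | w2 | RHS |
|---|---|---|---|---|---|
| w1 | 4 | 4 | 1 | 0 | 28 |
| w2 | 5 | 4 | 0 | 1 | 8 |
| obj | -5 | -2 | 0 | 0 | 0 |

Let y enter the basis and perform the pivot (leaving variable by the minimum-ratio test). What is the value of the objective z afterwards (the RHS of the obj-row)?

Ratio test on column y — row 1: 28/4 = 7; row 2: 8/4 = 2. Minimum is 2 at row 2 (w2 leaves); pivot element 4.
Pivot on row 2; the obj-row RHS becomes 0 − (-2)·2 = 4.

4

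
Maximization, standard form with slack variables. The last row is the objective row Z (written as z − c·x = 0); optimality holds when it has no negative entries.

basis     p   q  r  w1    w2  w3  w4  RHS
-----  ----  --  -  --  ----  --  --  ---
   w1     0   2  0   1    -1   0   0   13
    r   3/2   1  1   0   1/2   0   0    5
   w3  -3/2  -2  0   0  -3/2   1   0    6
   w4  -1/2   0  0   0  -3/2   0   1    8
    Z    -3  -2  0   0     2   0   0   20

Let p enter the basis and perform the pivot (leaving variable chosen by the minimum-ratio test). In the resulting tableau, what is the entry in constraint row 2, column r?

Ratio test on column p — row 1: entry 0 ≤ 0; row 2: 5/(3/2) = 10/3; row 3: entry -3/2 ≤ 0; row 4: entry -1/2 ≤ 0. Minimum is 10/3 at row 2 (r leaves); pivot element 3/2.
Divide row 2 by 3/2; eliminate column p from the other rows.
In the new row 2, the r entry is the old entry divided by the pivot: 1/(3/2) = 2/3.

2/3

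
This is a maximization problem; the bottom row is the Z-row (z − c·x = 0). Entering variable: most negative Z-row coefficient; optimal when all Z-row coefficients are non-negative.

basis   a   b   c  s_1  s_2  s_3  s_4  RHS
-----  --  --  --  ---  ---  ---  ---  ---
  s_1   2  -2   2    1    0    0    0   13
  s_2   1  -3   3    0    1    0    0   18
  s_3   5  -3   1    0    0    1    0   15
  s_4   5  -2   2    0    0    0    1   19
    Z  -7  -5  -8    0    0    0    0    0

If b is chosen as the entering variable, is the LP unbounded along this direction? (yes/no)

yes

Every constraint-row entry in column b is ≤ 0, so increasing b is unbounded.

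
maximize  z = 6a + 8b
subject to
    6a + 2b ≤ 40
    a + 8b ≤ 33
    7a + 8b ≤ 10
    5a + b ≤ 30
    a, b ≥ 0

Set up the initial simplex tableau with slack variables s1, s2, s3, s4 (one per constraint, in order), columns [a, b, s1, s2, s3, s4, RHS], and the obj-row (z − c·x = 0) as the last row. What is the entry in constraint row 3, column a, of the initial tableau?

7

Constraint 3 has coefficient 7 on a.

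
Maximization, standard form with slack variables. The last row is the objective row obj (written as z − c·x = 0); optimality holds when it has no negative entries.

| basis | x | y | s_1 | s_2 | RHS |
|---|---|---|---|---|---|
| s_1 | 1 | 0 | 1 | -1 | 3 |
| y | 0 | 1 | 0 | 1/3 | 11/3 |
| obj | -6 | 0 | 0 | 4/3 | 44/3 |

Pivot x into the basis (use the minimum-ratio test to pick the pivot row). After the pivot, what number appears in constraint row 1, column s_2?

Ratio test on column x — row 1: 3/1 = 3; row 2: entry 0 ≤ 0. Minimum is 3 at row 1 (s_1 leaves); pivot element 1.
Divide row 1 by 1; eliminate column x from the other rows.
In the new row 1, the s_2 entry is the old entry divided by the pivot: (-1)/1 = -1.

-1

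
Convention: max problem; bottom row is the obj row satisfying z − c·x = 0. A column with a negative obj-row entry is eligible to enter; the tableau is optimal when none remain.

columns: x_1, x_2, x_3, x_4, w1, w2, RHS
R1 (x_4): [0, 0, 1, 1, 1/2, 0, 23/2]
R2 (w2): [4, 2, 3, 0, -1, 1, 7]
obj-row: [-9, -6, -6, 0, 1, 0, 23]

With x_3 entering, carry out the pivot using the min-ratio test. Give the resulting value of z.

37

Ratio test on column x_3 — row 1: (23/2)/1 = 23/2; row 2: 7/3 = 7/3. Minimum is 7/3 at row 2 (w2 leaves); pivot element 3.
Pivot on row 2; the obj-row RHS becomes 23 − (-6)·(7/3) = 37.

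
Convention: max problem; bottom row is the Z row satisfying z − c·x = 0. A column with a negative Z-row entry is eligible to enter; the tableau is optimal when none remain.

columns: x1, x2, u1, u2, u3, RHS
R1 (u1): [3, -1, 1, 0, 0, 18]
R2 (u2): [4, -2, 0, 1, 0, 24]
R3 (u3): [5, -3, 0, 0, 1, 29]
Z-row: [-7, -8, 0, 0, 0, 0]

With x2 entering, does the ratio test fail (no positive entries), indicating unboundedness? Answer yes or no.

Every constraint-row entry in column x2 is ≤ 0, so increasing x2 is unbounded.

yes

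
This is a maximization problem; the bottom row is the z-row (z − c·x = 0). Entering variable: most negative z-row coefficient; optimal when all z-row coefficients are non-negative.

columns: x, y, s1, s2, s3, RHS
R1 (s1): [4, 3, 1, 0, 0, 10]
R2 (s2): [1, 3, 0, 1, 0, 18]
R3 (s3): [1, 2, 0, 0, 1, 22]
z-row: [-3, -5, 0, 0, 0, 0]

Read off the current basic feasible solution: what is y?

0

y is not in the basis, so in the current basic feasible solution y = 0.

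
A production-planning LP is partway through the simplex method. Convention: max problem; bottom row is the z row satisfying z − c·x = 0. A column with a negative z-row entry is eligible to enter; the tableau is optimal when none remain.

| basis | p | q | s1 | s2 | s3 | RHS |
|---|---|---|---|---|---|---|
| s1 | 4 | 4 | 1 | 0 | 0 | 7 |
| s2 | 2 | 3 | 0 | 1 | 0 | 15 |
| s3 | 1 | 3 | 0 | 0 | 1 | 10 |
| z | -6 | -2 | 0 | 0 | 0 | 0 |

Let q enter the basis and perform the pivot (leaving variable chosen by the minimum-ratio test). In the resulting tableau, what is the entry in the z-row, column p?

Ratio test on column q — row 1: 7/4 = 7/4; row 2: 15/3 = 5; row 3: 10/3 = 10/3. Minimum is 7/4 at row 1 (s1 leaves); pivot element 4.
Divide row 1 by 4; eliminate column q from the other rows.
z-row update in column p: -6 − (-2)·1 = -4.

-4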